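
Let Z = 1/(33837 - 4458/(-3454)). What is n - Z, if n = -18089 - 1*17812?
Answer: -2098008775655/58438728 ≈ -35901.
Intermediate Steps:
n = -35901 (n = -18089 - 17812 = -35901)
Z = 1727/58438728 (Z = 1/(33837 - 4458*(-1/3454)) = 1/(33837 + 2229/1727) = 1/(58438728/1727) = 1727/58438728 ≈ 2.9552e-5)
n - Z = -35901 - 1*1727/58438728 = -35901 - 1727/58438728 = -2098008775655/58438728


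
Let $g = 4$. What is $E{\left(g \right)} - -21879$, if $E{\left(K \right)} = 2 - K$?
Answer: $21877$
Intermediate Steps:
$E{\left(g \right)} - -21879 = \left(2 - 4\right) - -21879 = \left(2 - 4\right) + 21879 = -2 + 21879 = 21877$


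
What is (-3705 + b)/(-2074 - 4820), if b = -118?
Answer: 3823/6894 ≈ 0.55454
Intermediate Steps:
(-3705 + b)/(-2074 - 4820) = (-3705 - 118)/(-2074 - 4820) = -3823/(-6894) = -3823*(-1/6894) = 3823/6894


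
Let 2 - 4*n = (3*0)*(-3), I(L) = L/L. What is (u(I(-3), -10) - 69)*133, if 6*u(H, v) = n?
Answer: -109991/12 ≈ -9165.9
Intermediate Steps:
I(L) = 1
n = ½ (n = ½ - 3*0*(-3)/4 = ½ - 0*(-3) = ½ - ¼*0 = ½ + 0 = ½ ≈ 0.50000)
u(H, v) = 1/12 (u(H, v) = (⅙)*(½) = 1/12)
(u(I(-3), -10) - 69)*133 = (1/12 - 69)*133 = -827/12*133 = -109991/12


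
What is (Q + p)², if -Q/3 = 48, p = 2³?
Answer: 18496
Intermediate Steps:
p = 8
Q = -144 (Q = -3*48 = -144)
(Q + p)² = (-144 + 8)² = (-136)² = 18496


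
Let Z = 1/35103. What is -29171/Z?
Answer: -1023989613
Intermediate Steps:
Z = 1/35103 ≈ 2.8488e-5
-29171/Z = -29171/1/35103 = -29171*35103 = -1023989613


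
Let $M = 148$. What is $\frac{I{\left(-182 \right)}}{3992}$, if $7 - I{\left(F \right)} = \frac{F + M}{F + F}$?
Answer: $\frac{1257}{726544} \approx 0.0017301$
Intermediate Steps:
$I{\left(F \right)} = 7 - \frac{148 + F}{2 F}$ ($I{\left(F \right)} = 7 - \frac{F + 148}{F + F} = 7 - \frac{148 + F}{2 F}$)
$\frac{I{\left(-182 \right)}}{3992} = \frac{\frac{13}{2} - \frac{74}{-182}}{3992} = \left(\frac{13}{2} - - \frac{37}{91}\right) \frac{1}{3992} = \left(\frac{13}{2} + \frac{37}{91}\right) \frac{1}{3992} = \frac{1257}{182} \cdot \frac{1}{3992} = \frac{1257}{726544}$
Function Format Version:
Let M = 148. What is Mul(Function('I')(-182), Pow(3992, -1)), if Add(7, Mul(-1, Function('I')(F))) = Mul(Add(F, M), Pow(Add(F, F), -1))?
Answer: Rational(1257, 726544) ≈ 0.0017301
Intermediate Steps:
Function('I')(F) = Add(7, Mul(Rational(-1, 2), Pow(F, -1), Add(148, F))) (Function('I')(F) = Add(7, Mul(-1, Mul(Add(F, 148), Pow(Add(F, F), -1)))) = Add(7, Mul(-1, Mul(Add(148, F), Pow(Mul(2, F), -1)))) = Add(7, Mul(-1, Mul(Add(148, F), Mul(Rational(1, 2), Pow(F, -1))))) = Add(7, Mul(-1, Mul(Rational(1, 2), Pow(F, -1), Add(148, F)))) = Add(7, Mul(Rational(-1, 2), Pow(F, -1), Add(148, F))))
Mul(Function('I')(-182), Pow(3992, -1)) = Mul(Add(Rational(13, 2), Mul(-74, Pow(-182, -1))), Pow(3992, -1)) = Mul(Add(Rational(13, 2), Mul(-74, Rational(-1, 182))), Rational(1, 3992)) = Mul(Add(Rational(13, 2), Rational(37, 91)), Rational(1, 3992)) = Mul(Rational(1257, 182), Rational(1, 3992)) = Rational(1257, 726544)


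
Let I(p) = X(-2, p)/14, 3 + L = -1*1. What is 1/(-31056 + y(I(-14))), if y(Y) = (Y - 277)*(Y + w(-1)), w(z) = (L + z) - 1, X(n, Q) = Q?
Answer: -1/29110 ≈ -3.4352e-5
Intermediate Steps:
L = -4 (L = -3 - 1*1 = -3 - 1 = -4)
w(z) = -5 + z (w(z) = (-4 + z) - 1 = -5 + z)
I(p) = p/14
y(Y) = (-277 + Y)*(-6 + Y) (y(Y) = (Y - 277)*(Y + (-5 - 1)) = (-277 + Y)*(Y - 6) = (-277 + Y)*(-6 + Y))
1/(-31056 + y(I(-14))) = 1/(-31056 + (1662 + ((1/14)*(-14))**2 - 283*(-14)/14)) = 1/(-31056 + (1662 + (-1)**2 - 283*(-1))) = 1/(-31056 + (1662 + 1 + 283)) = 1/(-31056 + 1946) = 1/(-29110) = -1/29110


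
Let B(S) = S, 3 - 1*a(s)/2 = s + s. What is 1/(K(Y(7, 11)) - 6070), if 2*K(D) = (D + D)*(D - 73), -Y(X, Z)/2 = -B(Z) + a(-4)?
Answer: -1/3980 ≈ -0.00025126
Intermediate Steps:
a(s) = 6 - 4*s (a(s) = 6 - 2*(s + s) = 6 - 4*s)
Y(X, Z) = -44 + 2*Z (Y(X, Z) = -2*(-Z + (6 - 4*(-4))) = -2*(-Z + (6 + 16)) = -2*(-Z + 22) = -2*(22 - Z) = -44 + 2*Z)
K(D) = D*(-73 + D) (K(D) = ((D + D)*(D - 73))/2 = ((2*D)*(-73 + D))/2 = (2*D*(-73 + D))/2 = D*(-73 + D))
1/(K(Y(7, 11)) - 6070) = 1/((-44 + 2*11)*(-73 + (-44 + 2*11)) - 6070) = 1/((-44 + 22)*(-73 + (-44 + 22)) - 6070) = 1/(-22*(-73 - 22) - 6070) = 1/(-22*(-95) - 6070) = 1/(2090 - 6070) = 1/(-3980) = -1/3980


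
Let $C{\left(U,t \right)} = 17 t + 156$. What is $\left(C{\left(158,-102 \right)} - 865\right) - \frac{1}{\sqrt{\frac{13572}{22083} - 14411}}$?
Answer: $-2443 + \frac{i \sqrt{780816948767}}{106074847} \approx -2443.0 + 0.0083303 i$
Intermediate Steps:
$C{\left(U,t \right)} = 156 + 17 t$
$\left(C{\left(158,-102 \right)} - 865\right) - \frac{1}{\sqrt{\frac{13572}{22083} - 14411}} = \left(\left(156 + 17 \left(-102\right)\right) - 865\right) - \frac{1}{\sqrt{\frac{13572}{22083} - 14411}} = \left(\left(156 - 1734\right) - 865\right) - \frac{1}{\sqrt{13572 \cdot \frac{1}{22083} - 14411}} = \left(-1578 - 865\right) - \frac{1}{\sqrt{\frac{4524}{7361} - 14411}} = -2443 - \frac{1}{\sqrt{- \frac{106074847}{7361}}} = -2443 - \frac{1}{\frac{1}{7361} i \sqrt{780816948767}} = -2443 - - \frac{i \sqrt{780816948767}}{106074847} = -2443 + \frac{i \sqrt{780816948767}}{106074847}$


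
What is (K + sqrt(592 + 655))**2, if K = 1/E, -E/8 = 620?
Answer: 30678195201/24601600 - sqrt(1247)/2480 ≈ 1247.0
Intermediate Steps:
E = -4960 (E = -8*620 = -4960)
K = -1/4960 (K = 1/(-4960) = -1/4960 ≈ -0.00020161)
(K + sqrt(592 + 655))**2 = (-1/4960 + sqrt(592 + 655))**2 = (-1/4960 + sqrt(1247))**2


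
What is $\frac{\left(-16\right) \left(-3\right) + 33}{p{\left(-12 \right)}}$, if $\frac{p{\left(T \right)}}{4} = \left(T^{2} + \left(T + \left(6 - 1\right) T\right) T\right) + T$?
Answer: $\frac{27}{1328} \approx 0.020331$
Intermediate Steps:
$p{\left(T \right)} = 4 T + 28 T^{2}$ ($p{\left(T \right)} = 4 \left(\left(T^{2} + \left(T + \left(6 - 1\right) T\right) T\right) + T\right) = 4 \left(\left(T^{2} + \left(T + 5 T\right) T\right) + T\right) = 4 \left(\left(T^{2} + 6 T T\right) + T\right) = 4 \left(\left(T^{2} + 6 T^{2}\right) + T\right) = 4 \left(7 T^{2} + T\right) = 4 \left(T + 7 T^{2}\right) = 4 T + 28 T^{2}$)
$\frac{\left(-16\right) \left(-3\right) + 33}{p{\left(-12 \right)}} = \frac{\left(-16\right) \left(-3\right) + 33}{4 \left(-12\right) \left(1 + 7 \left(-12\right)\right)} = \frac{48 + 33}{4 \left(-12\right) \left(1 - 84\right)} = \frac{1}{4 \left(-12\right) \left(-83\right)} 81 = \frac{1}{3984} \cdot 81 = \frac{27}{1328}$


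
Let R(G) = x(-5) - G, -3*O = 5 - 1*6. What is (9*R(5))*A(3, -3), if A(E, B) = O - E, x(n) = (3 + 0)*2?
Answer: -24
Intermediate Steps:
x(n) = 6 (x(n) = 3*2 = 6)
O = ⅓ (O = -(5 - 1*6)/3 = -(5 - 6)/3 = -⅓*(-1) = ⅓ ≈ 0.33333)
R(G) = 6 - G
A(E, B) = ⅓ - E
(9*R(5))*A(3, -3) = (9*(6 - 1*5))*(⅓ - 1*3) = (9*(6 - 5))*(⅓ - 3) = (9*1)*(-8/3) = 9*(-8/3) = -24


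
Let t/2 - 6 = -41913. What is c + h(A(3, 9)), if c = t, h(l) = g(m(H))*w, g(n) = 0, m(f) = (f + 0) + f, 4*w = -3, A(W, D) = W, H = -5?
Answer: -83814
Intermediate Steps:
w = -3/4 (w = (1/4)*(-3) = -3/4 ≈ -0.75000)
m(f) = 2*f (m(f) = f + f = 2*f)
t = -83814 (t = 12 + 2*(-41913) = 12 - 83826 = -83814)
h(l) = 0 (h(l) = 0*(-3/4) = 0)
c = -83814
c + h(A(3, 9)) = -83814 + 0 = -83814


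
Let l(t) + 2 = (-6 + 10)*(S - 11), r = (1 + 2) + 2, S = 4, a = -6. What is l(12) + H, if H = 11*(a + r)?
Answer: -41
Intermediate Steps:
r = 5 (r = 3 + 2 = 5)
H = -11 (H = 11*(-6 + 5) = 11*(-1) = -11)
l(t) = -30 (l(t) = -2 + (-6 + 10)*(4 - 11) = -2 + 4*(-7) = -2 - 28 = -30)
l(12) + H = -30 - 11 = -41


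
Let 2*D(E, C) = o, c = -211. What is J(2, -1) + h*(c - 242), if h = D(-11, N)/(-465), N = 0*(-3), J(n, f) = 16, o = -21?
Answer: 1789/310 ≈ 5.7710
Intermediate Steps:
N = 0
D(E, C) = -21/2 (D(E, C) = (½)*(-21) = -21/2)
h = 7/310 (h = -21/2/(-465) = -21/2*(-1/465) = 7/310 ≈ 0.022581)
J(2, -1) + h*(c - 242) = 16 + 7*(-211 - 242)/310 = 16 + (7/310)*(-453) = 16 - 3171/310 = 1789/310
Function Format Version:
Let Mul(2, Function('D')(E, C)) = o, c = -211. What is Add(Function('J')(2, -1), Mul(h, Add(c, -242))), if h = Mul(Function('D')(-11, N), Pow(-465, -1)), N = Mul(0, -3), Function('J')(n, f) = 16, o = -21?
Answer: Rational(1789, 310) ≈ 5.7710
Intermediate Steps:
N = 0
Function('D')(E, C) = Rational(-21, 2) (Function('D')(E, C) = Mul(Rational(1, 2), -21) = Rational(-21, 2))
h = Rational(7, 310) (h = Mul(Rational(-21, 2), Pow(-465, -1)) = Mul(Rational(-21, 2), Rational(-1, 465)) = Rational(7, 310) ≈ 0.022581)
Add(Function('J')(2, -1), Mul(h, Add(c, -242))) = Add(16, Mul(Rational(7, 310), Add(-211, -242))) = Add(16, Mul(Rational(7, 310), -453)) = Add(16, Rational(-3171, 310)) = Rational(1789, 310)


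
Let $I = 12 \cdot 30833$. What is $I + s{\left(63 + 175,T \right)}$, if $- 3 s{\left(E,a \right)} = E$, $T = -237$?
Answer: $\frac{1109750}{3} \approx 3.6992 \cdot 10^{5}$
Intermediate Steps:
$s{\left(E,a \right)} = - \frac{E}{3}$
$I = 369996$
$I + s{\left(63 + 175,T \right)} = 369996 - \frac{63 + 175}{3} = 369996 - \frac{238}{3} = \frac{1109750}{3}$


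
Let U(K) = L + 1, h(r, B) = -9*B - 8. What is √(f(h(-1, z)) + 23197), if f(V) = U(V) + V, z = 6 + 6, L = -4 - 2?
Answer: 6*√641 ≈ 151.91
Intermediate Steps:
L = -6
z = 12
h(r, B) = -8 - 9*B
U(K) = -5 (U(K) = -6 + 1 = -5)
f(V) = -5 + V
√(f(h(-1, z)) + 23197) = √((-5 + (-8 - 9*12)) + 23197) = √((-5 + (-8 - 108)) + 23197) = √((-5 - 116) + 23197) = √(-121 + 23197) = √23076 = 6*√641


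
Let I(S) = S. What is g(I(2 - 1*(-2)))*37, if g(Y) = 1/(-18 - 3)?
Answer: -37/21 ≈ -1.7619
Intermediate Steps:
g(Y) = -1/21 (g(Y) = 1/(-21) = -1/21)
g(I(2 - 1*(-2)))*37 = -1/21*37 = -37/21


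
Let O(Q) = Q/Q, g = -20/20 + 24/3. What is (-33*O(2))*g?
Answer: -231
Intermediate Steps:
g = 7 (g = -20*1/20 + 24*(⅓) = -1 + 8 = 7)
O(Q) = 1
(-33*O(2))*g = -33*1*7 = -33*7 = -231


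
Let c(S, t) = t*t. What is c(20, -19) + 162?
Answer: 523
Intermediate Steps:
c(S, t) = t**2
c(20, -19) + 162 = (-19)**2 + 162 = 361 + 162 = 523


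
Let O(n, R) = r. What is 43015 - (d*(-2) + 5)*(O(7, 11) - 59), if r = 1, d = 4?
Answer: 42841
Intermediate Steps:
O(n, R) = 1
43015 - (d*(-2) + 5)*(O(7, 11) - 59) = 43015 - (4*(-2) + 5)*(1 - 59) = 43015 - (-8 + 5)*(-58) = 43015 - (-3)*(-58) = 43015 - 1*174 = 43015 - 174 = 42841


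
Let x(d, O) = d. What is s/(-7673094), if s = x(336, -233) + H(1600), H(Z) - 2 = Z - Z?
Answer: -13/295119 ≈ -4.4050e-5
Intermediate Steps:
H(Z) = 2 (H(Z) = 2 + (Z - Z) = 2 + 0 = 2)
s = 338 (s = 336 + 2 = 338)
s/(-7673094) = 338/(-7673094) = 338*(-1/7673094) = -13/295119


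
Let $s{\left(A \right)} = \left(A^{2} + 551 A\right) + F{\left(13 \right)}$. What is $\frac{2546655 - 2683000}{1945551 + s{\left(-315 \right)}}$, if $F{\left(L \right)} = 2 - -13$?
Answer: $- \frac{136345}{1871226} \approx -0.072864$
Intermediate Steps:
$F{\left(L \right)} = 15$ ($F{\left(L \right)} = 2 + 13 = 15$)
$s{\left(A \right)} = 15 + A^{2} + 551 A$ ($s{\left(A \right)} = \left(A^{2} + 551 A\right) + 15 = 15 + A^{2} + 551 A$)
$\frac{2546655 - 2683000}{1945551 + s{\left(-315 \right)}} = \frac{2546655 - 2683000}{1945551 + \left(15 + \left(-315\right)^{2} + 551 \left(-315\right)\right)} = - \frac{136345}{1945551 + \left(15 + 99225 - 173565\right)} = - \frac{136345}{1945551 - 74325} = - \frac{136345}{1871226}$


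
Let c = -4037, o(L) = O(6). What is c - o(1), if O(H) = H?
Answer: -4043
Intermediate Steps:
o(L) = 6
c - o(1) = -4037 - 1*6 = -4037 - 6 = -4043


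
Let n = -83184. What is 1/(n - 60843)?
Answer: -1/144027 ≈ -6.9431e-6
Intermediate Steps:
1/(n - 60843) = 1/(-83184 - 60843) = 1/(-144027) = -1/144027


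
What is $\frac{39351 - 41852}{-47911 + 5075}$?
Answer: $\frac{2501}{42836} \approx 0.058385$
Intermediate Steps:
$\frac{39351 - 41852}{-47911 + 5075} = - \frac{2501}{-42836} = \left(-2501\right) \left(- \frac{1}{42836}\right) = \frac{2501}{42836}$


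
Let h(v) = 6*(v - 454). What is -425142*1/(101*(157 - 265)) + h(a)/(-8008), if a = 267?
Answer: 1438037/36764 ≈ 39.115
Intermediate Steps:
h(v) = -2724 + 6*v (h(v) = 6*(-454 + v) = -2724 + 6*v)
-425142*1/(101*(157 - 265)) + h(a)/(-8008) = -425142*1/(101*(157 - 265)) + (-2724 + 6*267)/(-8008) = -425142/(101*(-108)) + (-2724 + 1602)*(-1/8008) = -425142/(-10908) - 1122*(-1/8008) = -425142*(-1/10908) + 51/364 = 7873/202 + 51/364 = 1438037/36764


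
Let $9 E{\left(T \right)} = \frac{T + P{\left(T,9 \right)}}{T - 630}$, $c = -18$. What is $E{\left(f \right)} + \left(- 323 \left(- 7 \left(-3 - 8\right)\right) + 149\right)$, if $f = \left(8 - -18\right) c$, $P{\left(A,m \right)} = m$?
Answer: $- \frac{9048235}{366} \approx -24722.0$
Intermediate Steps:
$f = -468$ ($f = \left(8 - -18\right) \left(-18\right) = \left(8 + 18\right) \left(-18\right) = 26 \left(-18\right) = -468$)
$E{\left(T \right)} = \frac{9 + T}{9 \left(-630 + T\right)}$ ($E{\left(T \right)} = \frac{\left(T + 9\right) \frac{1}{T - 630}}{9} = \frac{\left(9 + T\right) \frac{1}{-630 + T}}{9} = \frac{\frac{1}{-630 + T} \left(9 + T\right)}{9} = \frac{9 + T}{9 \left(-630 + T\right)}$)
$E{\left(f \right)} + \left(- 323 \left(- 7 \left(-3 - 8\right)\right) + 149\right) = \frac{9 - 468}{9 \left(-630 - 468\right)} + \left(- 323 \left(- 7 \left(-3 - 8\right)\right) + 149\right) = \frac{1}{9} \frac{1}{-1098} \left(-459\right) + \left(- 323 \left(\left(-7\right) \left(-11\right)\right) + 149\right) = \frac{1}{9} \left(- \frac{1}{1098}\right) \left(-459\right) + \left(\left(-323\right) 77 + 149\right) = \frac{17}{366} + \left(-24871 + 149\right) = \frac{17}{366} - 24722 = - \frac{9048235}{366}$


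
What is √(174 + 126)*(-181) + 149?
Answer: 149 - 1810*√3 ≈ -2986.0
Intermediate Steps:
√(174 + 126)*(-181) + 149 = √300*(-181) + 149 = (10*√3)*(-181) + 149 = -1810*√3 + 149 = 149 - 1810*√3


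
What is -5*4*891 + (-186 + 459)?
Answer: -17547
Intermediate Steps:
-5*4*891 + (-186 + 459) = -20*891 + 273 = -17820 + 273 = -17547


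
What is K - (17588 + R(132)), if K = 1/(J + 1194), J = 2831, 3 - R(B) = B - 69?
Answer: -70550199/4025 ≈ -17528.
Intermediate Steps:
R(B) = 72 - B (R(B) = 3 - (B - 69) = 3 - (-69 + B) = 3 + (69 - B) = 72 - B)
K = 1/4025 (K = 1/(2831 + 1194) = 1/4025 ≈ 0.00024845)
K - (17588 + R(132)) = 1/4025 - (17588 + (72 - 1*132)) = 1/4025 - (17588 + (72 - 132)) = 1/4025 - (17588 - 60) = 1/4025 - 1*17528 = 1/4025 - 17528 = -70550199/4025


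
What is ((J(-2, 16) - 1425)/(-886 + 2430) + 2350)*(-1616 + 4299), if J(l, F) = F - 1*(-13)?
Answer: 2432812933/386 ≈ 6.3026e+6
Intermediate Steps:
J(l, F) = 13 + F (J(l, F) = F + 13 = 13 + F)
((J(-2, 16) - 1425)/(-886 + 2430) + 2350)*(-1616 + 4299) = (((13 + 16) - 1425)/(-886 + 2430) + 2350)*(-1616 + 4299) = ((29 - 1425)/1544 + 2350)*2683 = (-1396*1/1544 + 2350)*2683 = (-349/386 + 2350)*2683 = (906751/386)*2683 = 2432812933/386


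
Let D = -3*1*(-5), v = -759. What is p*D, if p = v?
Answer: -11385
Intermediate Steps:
p = -759
D = 15 (D = -3*(-5) = 15)
p*D = -759*15 = -11385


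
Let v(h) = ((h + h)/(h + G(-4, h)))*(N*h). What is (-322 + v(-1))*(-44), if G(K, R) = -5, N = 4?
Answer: 42680/3 ≈ 14227.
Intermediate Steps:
v(h) = 8*h²/(-5 + h) (v(h) = ((h + h)/(h - 5))*(4*h) = ((2*h)/(-5 + h))*(4*h) = (2*h/(-5 + h))*(4*h) = 8*h²/(-5 + h))
(-322 + v(-1))*(-44) = (-322 + 8*(-1)²/(-5 - 1))*(-44) = (-322 + 8*1/(-6))*(-44) = (-322 + 8*1*(-⅙))*(-44) = (-322 - 4/3)*(-44) = -970/3*(-44) = 42680/3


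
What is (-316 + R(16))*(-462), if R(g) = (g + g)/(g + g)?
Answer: 145530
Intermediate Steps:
R(g) = 1 (R(g) = (2*g)/((2*g)) = (2*g)*(1/(2*g)) = 1)
(-316 + R(16))*(-462) = (-316 + 1)*(-462) = -315*(-462) = 145530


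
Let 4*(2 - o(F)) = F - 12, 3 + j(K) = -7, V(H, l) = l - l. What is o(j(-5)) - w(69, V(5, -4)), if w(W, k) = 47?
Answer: -79/2 ≈ -39.500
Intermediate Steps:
V(H, l) = 0
j(K) = -10 (j(K) = -3 - 7 = -10)
o(F) = 5 - F/4 (o(F) = 2 - (F - 12)/4 = 2 - (-12 + F)/4 = 2 + (3 - F/4) = 5 - F/4)
o(j(-5)) - w(69, V(5, -4)) = (5 - ¼*(-10)) - 1*47 = (5 + 5/2) - 47 = 15/2 - 47 = -79/2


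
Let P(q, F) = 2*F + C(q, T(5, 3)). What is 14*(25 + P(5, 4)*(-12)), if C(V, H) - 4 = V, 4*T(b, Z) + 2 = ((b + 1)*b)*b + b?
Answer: -2506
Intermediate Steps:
T(b, Z) = -1/2 + b/4 + b**2*(1 + b)/4 (T(b, Z) = -1/2 + (((b + 1)*b)*b + b)/4 = -1/2 + (((1 + b)*b)*b + b)/4 = -1/2 + ((b*(1 + b))*b + b)/4 = -1/2 + (b**2*(1 + b) + b)/4 = -1/2 + (b + b**2*(1 + b))/4 = -1/2 + (b/4 + b**2*(1 + b)/4) = -1/2 + b/4 + b**2*(1 + b)/4)
C(V, H) = 4 + V
P(q, F) = 4 + q + 2*F (P(q, F) = 2*F + (4 + q) = 4 + q + 2*F)
14*(25 + P(5, 4)*(-12)) = 14*(25 + (4 + 5 + 2*4)*(-12)) = 14*(25 + (4 + 5 + 8)*(-12)) = 14*(25 + 17*(-12)) = 14*(25 - 204) = 14*(-179) = -2506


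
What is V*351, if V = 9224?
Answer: 3237624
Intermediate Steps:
V*351 = 9224*351 = 3237624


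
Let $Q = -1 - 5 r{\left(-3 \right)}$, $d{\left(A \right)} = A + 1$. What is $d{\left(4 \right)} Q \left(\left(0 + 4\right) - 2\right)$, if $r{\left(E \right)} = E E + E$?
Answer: $-310$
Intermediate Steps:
$r{\left(E \right)} = E + E^{2}$ ($r{\left(E \right)} = E^{2} + E = E + E^{2}$)
$d{\left(A \right)} = 1 + A$
$Q = -31$ ($Q = -1 - 5 \left(- 3 \left(1 - 3\right)\right) = -1 - 5 \left(\left(-3\right) \left(-2\right)\right) = -1 - 30 = -31$)
$d{\left(4 \right)} Q \left(\left(0 + 4\right) - 2\right) = \left(1 + 4\right) \left(-31\right) \left(\left(0 + 4\right) - 2\right) = 5 \left(-31\right) \left(4 - 2\right) = \left(-155\right) 2 = -310$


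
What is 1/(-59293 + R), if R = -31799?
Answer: -1/91092 ≈ -1.0978e-5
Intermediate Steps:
1/(-59293 + R) = 1/(-59293 - 31799) = 1/(-91092) = -1/91092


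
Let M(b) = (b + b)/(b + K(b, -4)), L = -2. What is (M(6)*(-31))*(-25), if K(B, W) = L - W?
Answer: 2325/2 ≈ 1162.5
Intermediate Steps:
K(B, W) = -2 - W
M(b) = 2*b/(2 + b) (M(b) = (b + b)/(b + (-2 - 1*(-4))) = (2*b)/(b + (-2 + 4)) = (2*b)/(b + 2) = (2*b)/(2 + b) = 2*b/(2 + b))
(M(6)*(-31))*(-25) = ((2*6/(2 + 6))*(-31))*(-25) = ((2*6/8)*(-31))*(-25) = ((2*6*(⅛))*(-31))*(-25) = ((3/2)*(-31))*(-25) = -93/2*(-25) = 2325/2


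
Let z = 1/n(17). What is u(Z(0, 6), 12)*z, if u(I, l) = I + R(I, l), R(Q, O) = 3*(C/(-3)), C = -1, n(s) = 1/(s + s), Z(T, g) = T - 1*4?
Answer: -102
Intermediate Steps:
Z(T, g) = -4 + T (Z(T, g) = T - 4 = -4 + T)
n(s) = 1/(2*s)
R(Q, O) = 1 (R(Q, O) = 3*(-1/(-3)) = 3*(-1*(-1/3)) = 3*(1/3) = 1)
u(I, l) = 1 + I (u(I, l) = I + 1 = 1 + I)
z = 34 (z = 1/((1/2)/17) = 1/((1/2)*(1/17)) = 1/(1/34) = 34)
u(Z(0, 6), 12)*z = (1 + (-4 + 0))*34 = (1 - 4)*34 = -3*34 = -102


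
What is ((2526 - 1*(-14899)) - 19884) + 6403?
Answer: 3944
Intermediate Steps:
((2526 - 1*(-14899)) - 19884) + 6403 = ((2526 + 14899) - 19884) + 6403 = (17425 - 19884) + 6403 = -2459 + 6403 = 3944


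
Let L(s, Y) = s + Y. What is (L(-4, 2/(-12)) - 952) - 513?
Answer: -8815/6 ≈ -1469.2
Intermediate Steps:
L(s, Y) = Y + s
(L(-4, 2/(-12)) - 952) - 513 = ((2/(-12) - 4) - 952) - 513 = ((2*(-1/12) - 4) - 952) - 513 = ((-⅙ - 4) - 952) - 513 = (-25/6 - 952) - 513 = -5737/6 - 513 = -8815/6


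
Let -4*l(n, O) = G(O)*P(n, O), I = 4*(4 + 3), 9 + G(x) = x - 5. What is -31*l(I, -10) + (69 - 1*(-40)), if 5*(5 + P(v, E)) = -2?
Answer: 5567/5 ≈ 1113.4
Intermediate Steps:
G(x) = -14 + x (G(x) = -9 + (x - 5) = -9 + (-5 + x) = -14 + x)
I = 28 (I = 4*7 = 28)
P(v, E) = -27/5 (P(v, E) = -5 + (1/5)*(-2) = -5 - 2/5 = -27/5)
l(n, O) = -189/10 + 27*O/20 (l(n, O) = -(-14 + O)*(-27)/(4*5) = -(378/5 - 27*O/5)/4 = -189/10 + 27*O/20)
-31*l(I, -10) + (69 - 1*(-40)) = -31*(-189/10 + (27/20)*(-10)) + (69 - 1*(-40)) = -31*(-189/10 - 27/2) + (69 + 40) = -31*(-162/5) + 109 = 5022/5 + 109 = 5567/5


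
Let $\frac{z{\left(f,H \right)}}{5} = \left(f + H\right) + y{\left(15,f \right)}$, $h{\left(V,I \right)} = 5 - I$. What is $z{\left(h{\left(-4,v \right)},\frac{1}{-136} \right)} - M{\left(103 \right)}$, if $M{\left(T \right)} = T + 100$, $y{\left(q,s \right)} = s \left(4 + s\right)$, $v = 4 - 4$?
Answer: $\frac{6387}{136} \approx 46.963$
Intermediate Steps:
$v = 0$ ($v = 4 - 4 = 0$)
$M{\left(T \right)} = 100 + T$
$z{\left(f,H \right)} = 5 H + 5 f + 5 f \left(4 + f\right)$ ($z{\left(f,H \right)} = 5 \left(\left(f + H\right) + f \left(4 + f\right)\right) = 5 \left(\left(H + f\right) + f \left(4 + f\right)\right) = 5 \left(H + f + f \left(4 + f\right)\right) = 5 H + 5 f + 5 f \left(4 + f\right)$)
$z{\left(h{\left(-4,v \right)},\frac{1}{-136} \right)} - M{\left(103 \right)} = \left(\frac{5}{-136} + 5 \left(5 - 0\right) + 5 \left(5 - 0\right) \left(4 + \left(5 - 0\right)\right)\right) - \left(100 + 103\right) = \left(5 \left(- \frac{1}{136}\right) + 5 \left(5 + 0\right) + 5 \left(5 + 0\right) \left(4 + \left(5 + 0\right)\right)\right) - 203 = \left(- \frac{5}{136} + 5 \cdot 5 + 5 \cdot 5 \left(4 + 5\right)\right) - 203 = \left(- \frac{5}{136} + 25 + 5 \cdot 5 \cdot 9\right) - 203 = \left(- \frac{5}{136} + 25 + 225\right) - 203 = \frac{33995}{136} - 203 = \frac{6387}{136}$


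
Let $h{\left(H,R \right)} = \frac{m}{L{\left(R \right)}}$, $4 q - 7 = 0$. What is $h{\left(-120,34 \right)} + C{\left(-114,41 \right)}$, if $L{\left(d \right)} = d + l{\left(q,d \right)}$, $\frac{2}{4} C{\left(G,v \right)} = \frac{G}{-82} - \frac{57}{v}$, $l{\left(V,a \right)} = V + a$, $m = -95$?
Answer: $- \frac{380}{279} \approx -1.362$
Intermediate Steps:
$q = \frac{7}{4}$ ($q = \frac{7}{4} + \frac{1}{4} \cdot 0 = \frac{7}{4} + 0 = \frac{7}{4} \approx 1.75$)
$C{\left(G,v \right)} = - \frac{114}{v} - \frac{G}{41}$ ($C{\left(G,v \right)} = 2 \left(\frac{G}{-82} - \frac{57}{v}\right) = 2 \left(G \left(- \frac{1}{82}\right) - \frac{57}{v}\right) = 2 \left(- \frac{G}{82} - \frac{57}{v}\right) = 2 \left(- \frac{57}{v} - \frac{G}{82}\right) = - \frac{114}{v} - \frac{G}{41}$)
$L{\left(d \right)} = \frac{7}{4} + 2 d$ ($L{\left(d \right)} = d + \left(\frac{7}{4} + d\right) = \frac{7}{4} + 2 d$)
$h{\left(H,R \right)} = - \frac{95}{\frac{7}{4} + 2 R}$
$h{\left(-120,34 \right)} + C{\left(-114,41 \right)} = - \frac{380}{7 + 8 \cdot 34} - \left(- \frac{114}{41} + \frac{114}{41}\right) = - \frac{380}{7 + 272} + \left(\left(-114\right) \frac{1}{41} + \frac{114}{41}\right) = - \frac{380}{279} + \left(- \frac{114}{41} + \frac{114}{41}\right) = \left(-380\right) \frac{1}{279} + 0 = - \frac{380}{279} + 0 = - \frac{380}{279}$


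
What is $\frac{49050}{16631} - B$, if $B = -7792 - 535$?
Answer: $\frac{138535387}{16631} \approx 8330.0$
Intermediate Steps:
$B = -8327$ ($B = -7792 - 535 = -8327$)
$\frac{49050}{16631} - B = \frac{49050}{16631} - -8327 = 49050 \cdot \frac{1}{16631} + 8327 = \frac{49050}{16631} + 8327 = \frac{138535387}{16631}$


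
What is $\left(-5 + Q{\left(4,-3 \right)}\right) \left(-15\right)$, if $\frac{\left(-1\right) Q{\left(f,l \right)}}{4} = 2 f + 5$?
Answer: $855$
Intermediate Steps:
$Q{\left(f,l \right)} = -20 - 8 f$ ($Q{\left(f,l \right)} = - 4 \left(2 f + 5\right) = - 4 \left(5 + 2 f\right) = -20 - 8 f$)
$\left(-5 + Q{\left(4,-3 \right)}\right) \left(-15\right) = \left(-5 - 52\right) \left(-15\right) = \left(-57\right) \left(-15\right) = 855$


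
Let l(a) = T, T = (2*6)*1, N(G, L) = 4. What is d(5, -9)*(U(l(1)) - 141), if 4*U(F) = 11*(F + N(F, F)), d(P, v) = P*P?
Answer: -2425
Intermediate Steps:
T = 12 (T = 12*1 = 12)
d(P, v) = P**2
l(a) = 12
U(F) = 11 + 11*F/4 (U(F) = (11*(F + 4))/4 = (11*(4 + F))/4 = (44 + 11*F)/4 = 11 + 11*F/4)
d(5, -9)*(U(l(1)) - 141) = 5**2*((11 + (11/4)*12) - 141) = 25*((11 + 33) - 141) = 25*(44 - 141) = 25*(-97) = -2425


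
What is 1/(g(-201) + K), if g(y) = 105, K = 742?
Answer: 1/847 ≈ 0.0011806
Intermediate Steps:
1/(g(-201) + K) = 1/(105 + 742) = 1/847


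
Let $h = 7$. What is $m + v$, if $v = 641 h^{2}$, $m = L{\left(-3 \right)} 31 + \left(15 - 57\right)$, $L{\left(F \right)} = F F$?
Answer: $31646$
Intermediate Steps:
$L{\left(F \right)} = F^{2}$
$m = 237$ ($m = \left(-3\right)^{2} \cdot 31 + \left(15 - 57\right) = 9 \cdot 31 + \left(15 - 57\right) = 279 - 42 = 237$)
$v = 31409$ ($v = 641 \cdot 7^{2} = 641 \cdot 49 = 31409$)
$m + v = 237 + 31409 = 31646$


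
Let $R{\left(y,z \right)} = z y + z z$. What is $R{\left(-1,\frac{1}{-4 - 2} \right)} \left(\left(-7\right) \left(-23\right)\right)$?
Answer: $\frac{1127}{36} \approx 31.306$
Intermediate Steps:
$R{\left(y,z \right)} = z^{2} + y z$ ($R{\left(y,z \right)} = y z + z^{2} = z^{2} + y z$)
$R{\left(-1,\frac{1}{-4 - 2} \right)} \left(\left(-7\right) \left(-23\right)\right) = \frac{-1 + \frac{1}{-4 - 2}}{-4 - 2} \left(\left(-7\right) \left(-23\right)\right) = \frac{-1 + \frac{1}{-6}}{-6} \cdot 161 = - \frac{-1 - \frac{1}{6}}{6} \cdot 161 = \left(- \frac{1}{6}\right) \left(- \frac{7}{6}\right) 161 = \frac{7}{36} \cdot 161 = \frac{1127}{36}$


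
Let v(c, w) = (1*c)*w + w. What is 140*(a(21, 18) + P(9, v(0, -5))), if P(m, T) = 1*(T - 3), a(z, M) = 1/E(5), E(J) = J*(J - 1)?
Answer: -1113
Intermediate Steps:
E(J) = J*(-1 + J)
a(z, M) = 1/20 (a(z, M) = 1/(5*(-1 + 5)) = 1/(5*4) = 1/20)
v(c, w) = w + c*w (v(c, w) = c*w + w = w + c*w)
P(m, T) = -3 + T (P(m, T) = 1*(-3 + T) = -3 + T)
140*(a(21, 18) + P(9, v(0, -5))) = 140*(1/20 + (-3 - 5*(1 + 0))) = 140*(1/20 + (-3 - 5*1)) = 140*(1/20 + (-3 - 5)) = 140*(1/20 - 8) = 140*(-159/20) = -1113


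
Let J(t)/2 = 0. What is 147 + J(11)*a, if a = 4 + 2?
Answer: 147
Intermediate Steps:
a = 6
J(t) = 0 (J(t) = 2*0 = 0)
147 + J(11)*a = 147 + 0*6 = 147 + 0 = 147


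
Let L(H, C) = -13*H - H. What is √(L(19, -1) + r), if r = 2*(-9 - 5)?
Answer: 7*I*√6 ≈ 17.146*I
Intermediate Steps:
L(H, C) = -14*H
r = -28 (r = 2*(-14) = -28)
√(L(19, -1) + r) = √(-14*19 - 28) = √(-266 - 28) = √(-294) = 7*I*√6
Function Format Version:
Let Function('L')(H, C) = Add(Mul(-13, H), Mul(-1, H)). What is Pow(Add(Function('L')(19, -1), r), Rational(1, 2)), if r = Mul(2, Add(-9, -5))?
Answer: Mul(7, I, Pow(6, Rational(1, 2))) ≈ Mul(17.146, I)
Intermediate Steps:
Function('L')(H, C) = Mul(-14, H)
r = -28 (r = Mul(2, -14) = -28)
Pow(Add(Function('L')(19, -1), r), Rational(1, 2)) = Pow(Add(Mul(-14, 19), -28), Rational(1, 2)) = Pow(Add(-266, -28), Rational(1, 2)) = Pow(-294, Rational(1, 2)) = Mul(7, I, Pow(6, Rational(1, 2)))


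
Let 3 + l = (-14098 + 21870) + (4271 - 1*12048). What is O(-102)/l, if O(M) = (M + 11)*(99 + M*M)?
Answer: 955773/8 ≈ 1.1947e+5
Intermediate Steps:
O(M) = (11 + M)*(99 + M²)
l = -8 (l = -3 + ((-14098 + 21870) + (4271 - 1*12048)) = -3 + (7772 + (4271 - 12048)) = -3 + (7772 - 7777) = -3 - 5 = -8)
O(-102)/l = (1089 + (-102)³ + 11*(-102)² + 99*(-102))/(-8) = (1089 - 1061208 + 11*10404 - 10098)*(-⅛) = (1089 - 1061208 + 114444 - 10098)*(-⅛) = -955773*(-⅛) = 955773/8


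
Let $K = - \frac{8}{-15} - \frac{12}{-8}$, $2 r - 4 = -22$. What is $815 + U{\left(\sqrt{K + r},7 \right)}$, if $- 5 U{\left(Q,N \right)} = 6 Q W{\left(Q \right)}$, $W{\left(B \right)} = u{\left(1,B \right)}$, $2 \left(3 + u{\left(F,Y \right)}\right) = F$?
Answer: $815 + \frac{i \sqrt{6270}}{10} \approx 815.0 + 7.9183 i$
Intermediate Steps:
$r = -9$ ($r = 2 + \frac{1}{2} \left(-22\right) = 2 - 11 = -9$)
$u{\left(F,Y \right)} = -3 + \frac{F}{2}$
$W{\left(B \right)} = - \frac{5}{2}$ ($W{\left(B \right)} = -3 + \frac{1}{2} \cdot 1 = -3 + \frac{1}{2} = - \frac{5}{2}$)
$K = \frac{61}{30}$ ($K = \left(-8\right) \left(- \frac{1}{15}\right) - - \frac{3}{2} = \frac{8}{15} + \frac{3}{2} = \frac{61}{30} \approx 2.0333$)
$U{\left(Q,N \right)} = 3 Q$ ($U{\left(Q,N \right)} = - \frac{6 Q \left(- \frac{5}{2}\right)}{5} = - \frac{\left(-15\right) Q}{5} = 3 Q$)
$815 + U{\left(\sqrt{K + r},7 \right)} = 815 + 3 \sqrt{\frac{61}{30} - 9} = 815 + 3 \sqrt{- \frac{209}{30}} = 815 + 3 \frac{i \sqrt{6270}}{30} = 815 + \frac{i \sqrt{6270}}{10}$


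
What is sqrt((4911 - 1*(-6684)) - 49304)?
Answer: I*sqrt(37709) ≈ 194.19*I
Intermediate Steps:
sqrt((4911 - 1*(-6684)) - 49304) = sqrt((4911 + 6684) - 49304) = sqrt(11595 - 49304) = sqrt(-37709) = I*sqrt(37709)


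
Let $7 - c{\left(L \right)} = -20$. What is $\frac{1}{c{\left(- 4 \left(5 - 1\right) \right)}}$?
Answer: $\frac{1}{27} \approx 0.037037$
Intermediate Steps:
$c{\left(L \right)} = 27$ ($c{\left(L \right)} = 7 - -20 = 7 + 20 = 27$)
$\frac{1}{c{\left(- 4 \left(5 - 1\right) \right)}} = \frac{1}{27}$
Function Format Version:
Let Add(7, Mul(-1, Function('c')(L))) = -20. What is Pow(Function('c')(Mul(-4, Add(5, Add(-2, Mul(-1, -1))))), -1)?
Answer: Rational(1, 27) ≈ 0.037037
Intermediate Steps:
Function('c')(L) = 27 (Function('c')(L) = Add(7, Mul(-1, -20)) = Add(7, 20) = 27)
Pow(Function('c')(Mul(-4, Add(5, Add(-2, Mul(-1, -1))))), -1) = Pow(27, -1) = Rational(1, 27)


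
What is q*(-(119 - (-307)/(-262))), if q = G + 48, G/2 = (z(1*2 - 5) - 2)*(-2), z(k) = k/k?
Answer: -802646/131 ≈ -6127.1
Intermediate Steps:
z(k) = 1
G = 4 (G = 2*((1 - 2)*(-2)) = 2*(-1*(-2)) = 2*2 = 4)
q = 52 (q = 4 + 48 = 52)
q*(-(119 - (-307)/(-262))) = 52*(-(119 - (-307)/(-262))) = 52*(-(119 - (-307)*(-1)/262)) = 52*(-(119 - 1*307/262)) = 52*(-(119 - 307/262)) = 52*(-1*30871/262) = 52*(-30871/262) = -802646/131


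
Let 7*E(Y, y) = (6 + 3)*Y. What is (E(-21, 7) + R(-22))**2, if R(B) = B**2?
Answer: 208849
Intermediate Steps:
E(Y, y) = 9*Y/7 (E(Y, y) = ((6 + 3)*Y)/7 = (9*Y)/7 = 9*Y/7)
(E(-21, 7) + R(-22))**2 = ((9/7)*(-21) + (-22)**2)**2 = (-27 + 484)**2 = 457**2 = 208849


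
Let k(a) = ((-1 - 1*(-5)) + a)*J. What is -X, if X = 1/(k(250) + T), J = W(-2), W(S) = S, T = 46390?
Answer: -1/45882 ≈ -2.1795e-5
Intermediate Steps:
J = -2
k(a) = -8 - 2*a (k(a) = ((-1 - 1*(-5)) + a)*(-2) = ((-1 + 5) + a)*(-2) = (4 + a)*(-2) = -8 - 2*a)
X = 1/45882 (X = 1/((-8 - 2*250) + 46390) = 1/((-8 - 500) + 46390) = 1/(-508 + 46390) = 1/45882 ≈ 2.1795e-5)
-X = -1*1/45882 = -1/45882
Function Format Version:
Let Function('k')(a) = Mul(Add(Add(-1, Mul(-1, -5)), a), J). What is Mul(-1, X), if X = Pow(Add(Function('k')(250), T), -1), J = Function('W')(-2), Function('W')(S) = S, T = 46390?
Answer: Rational(-1, 45882) ≈ -2.1795e-5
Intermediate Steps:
J = -2
Function('k')(a) = Add(-8, Mul(-2, a)) (Function('k')(a) = Mul(Add(Add(-1, Mul(-1, -5)), a), -2) = Mul(Add(Add(-1, 5), a), -2) = Mul(Add(4, a), -2) = Add(-8, Mul(-2, a)))
X = Rational(1, 45882) (X = Pow(Add(Add(-8, Mul(-2, 250)), 46390), -1) = Pow(Add(Add(-8, -500), 46390), -1) = Pow(Add(-508, 46390), -1) = Pow(45882, -1) = Rational(1, 45882) ≈ 2.1795e-5)
Mul(-1, X) = Mul(-1, Rational(1, 45882)) = Rational(-1, 45882)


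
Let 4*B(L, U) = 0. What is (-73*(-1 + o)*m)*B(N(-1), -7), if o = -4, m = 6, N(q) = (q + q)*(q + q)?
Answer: 0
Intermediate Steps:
N(q) = 4*q**2 (N(q) = (2*q)*(2*q) = 4*q**2)
B(L, U) = 0 (B(L, U) = (1/4)*0 = 0)
(-73*(-1 + o)*m)*B(N(-1), -7) = -73*(-1 - 4)*6*0 = -(-365)*6*0 = -73*(-30)*0 = 2190*0 = 0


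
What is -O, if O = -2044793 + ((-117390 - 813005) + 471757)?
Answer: 2503431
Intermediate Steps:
O = -2503431 (O = -2044793 + (-930395 + 471757) = -2044793 - 458638 = -2503431)
-O = -1*(-2503431) = 2503431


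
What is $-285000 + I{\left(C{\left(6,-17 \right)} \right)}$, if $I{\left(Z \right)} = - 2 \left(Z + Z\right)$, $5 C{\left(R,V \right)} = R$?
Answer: $- \frac{1425024}{5} \approx -2.8501 \cdot 10^{5}$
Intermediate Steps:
$C{\left(R,V \right)} = \frac{R}{5}$
$I{\left(Z \right)} = - 4 Z$ ($I{\left(Z \right)} = - 2 \cdot 2 Z = - 4 Z$)
$-285000 + I{\left(C{\left(6,-17 \right)} \right)} = -285000 - 4 \cdot \frac{1}{5} \cdot 6 = -285000 - \frac{24}{5} = - \frac{1425024}{5}$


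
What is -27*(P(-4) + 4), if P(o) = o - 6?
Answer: 162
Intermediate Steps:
P(o) = -6 + o
-27*(P(-4) + 4) = -27*((-6 - 4) + 4) = -27*(-10 + 4) = -27*(-6) = 162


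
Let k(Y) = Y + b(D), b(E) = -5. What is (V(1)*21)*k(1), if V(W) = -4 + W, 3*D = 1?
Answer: 252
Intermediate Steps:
D = ⅓ (D = (⅓)*1 = ⅓ ≈ 0.33333)
k(Y) = -5 + Y (k(Y) = Y - 5 = -5 + Y)
(V(1)*21)*k(1) = ((-4 + 1)*21)*(-5 + 1) = -3*21*(-4) = -63*(-4) = 252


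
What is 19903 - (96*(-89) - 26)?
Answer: 28473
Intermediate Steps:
19903 - (96*(-89) - 26) = 19903 - (-8544 - 26) = 19903 - 1*(-8570) = 19903 + 8570 = 28473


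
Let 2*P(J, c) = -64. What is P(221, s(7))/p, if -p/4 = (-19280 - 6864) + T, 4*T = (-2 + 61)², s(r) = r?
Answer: -32/101095 ≈ -0.00031653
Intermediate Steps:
T = 3481/4 (T = (-2 + 61)²/4 = (¼)*59² = (¼)*3481 = 3481/4 ≈ 870.25)
P(J, c) = -32 (P(J, c) = (½)*(-64) = -32)
p = 101095 (p = -4*((-19280 - 6864) + 3481/4) = -4*(-26144 + 3481/4) = -4*(-101095/4) = 101095)
P(221, s(7))/p = -32/101095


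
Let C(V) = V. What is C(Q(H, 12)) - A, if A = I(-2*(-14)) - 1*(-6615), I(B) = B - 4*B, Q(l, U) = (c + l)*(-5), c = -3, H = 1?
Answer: -6521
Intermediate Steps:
Q(l, U) = 15 - 5*l (Q(l, U) = (-3 + l)*(-5) = 15 - 5*l)
I(B) = -3*B
A = 6531 (A = -(-6)*(-14) - 1*(-6615) = -3*28 + 6615 = -84 + 6615 = 6531)
C(Q(H, 12)) - A = (15 - 5*1) - 1*6531 = (15 - 5) - 6531 = 10 - 6531 = -6521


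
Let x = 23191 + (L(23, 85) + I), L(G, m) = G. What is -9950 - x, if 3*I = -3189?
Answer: -32101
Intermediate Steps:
I = -1063 (I = (⅓)*(-3189) = -1063)
x = 22151 (x = 23191 + (23 - 1063) = 23191 - 1040 = 22151)
-9950 - x = -9950 - 1*22151 = -9950 - 22151 = -32101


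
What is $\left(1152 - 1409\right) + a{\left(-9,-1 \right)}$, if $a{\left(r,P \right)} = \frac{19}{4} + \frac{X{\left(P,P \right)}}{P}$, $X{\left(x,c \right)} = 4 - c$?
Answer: $- \frac{1029}{4} \approx -257.25$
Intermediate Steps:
$a{\left(r,P \right)} = \frac{19}{4} + \frac{4 - P}{P}$
$\left(1152 - 1409\right) + a{\left(-9,-1 \right)} = \left(1152 - 1409\right) + \left(\frac{15}{4} + \frac{4}{-1}\right) = -257 + \left(\frac{15}{4} + 4 \left(-1\right)\right) = -257 + \left(\frac{15}{4} - 4\right) = -257 - \frac{1}{4} = - \frac{1029}{4}$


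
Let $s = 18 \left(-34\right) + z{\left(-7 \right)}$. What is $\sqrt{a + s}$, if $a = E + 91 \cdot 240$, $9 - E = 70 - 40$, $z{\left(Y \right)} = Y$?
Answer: $20 \sqrt{53} \approx 145.6$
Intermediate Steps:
$E = -21$ ($E = 9 - \left(70 - 40\right) = 9 - 30 = -21$)
$s = -619$ ($s = 18 \left(-34\right) - 7 = -612 - 7 = -619$)
$a = 21819$ ($a = -21 + 91 \cdot 240 = -21 + 21840 = 21819$)
$\sqrt{a + s} = \sqrt{21819 - 619} = \sqrt{21200} = 20 \sqrt{53}$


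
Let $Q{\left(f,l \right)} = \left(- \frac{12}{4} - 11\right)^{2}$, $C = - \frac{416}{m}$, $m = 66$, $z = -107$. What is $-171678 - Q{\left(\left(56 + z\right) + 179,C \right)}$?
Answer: $-171874$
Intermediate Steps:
$C = - \frac{208}{33}$ ($C = - \frac{416}{66} = \left(-416\right) \frac{1}{66} = - \frac{208}{33} \approx -6.303$)
$Q{\left(f,l \right)} = 196$ ($Q{\left(f,l \right)} = \left(\left(-12\right) \frac{1}{4} - 11\right)^{2} = \left(-3 - 11\right)^{2} = \left(-14\right)^{2} = 196$)
$-171678 - Q{\left(\left(56 + z\right) + 179,C \right)} = -171678 - 196 = -171874$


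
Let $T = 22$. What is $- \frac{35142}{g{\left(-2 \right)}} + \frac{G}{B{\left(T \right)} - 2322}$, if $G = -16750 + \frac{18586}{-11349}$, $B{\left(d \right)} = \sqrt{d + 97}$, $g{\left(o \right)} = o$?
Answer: $\frac{119510122342203}{6798763465} + \frac{190114336 \sqrt{119}}{61188871185} \approx 17578.0$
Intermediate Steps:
$B{\left(d \right)} = \sqrt{97 + d}$
$G = - \frac{190114336}{11349}$ ($G = -16750 + 18586 \left(- \frac{1}{11349}\right) = -16750 - \frac{18586}{11349} = - \frac{190114336}{11349} \approx -16752.0$)
$- \frac{35142}{g{\left(-2 \right)}} + \frac{G}{B{\left(T \right)} - 2322} = - \frac{35142}{-2} - \frac{190114336}{11349 \left(\sqrt{97 + 22} - 2322\right)} = \left(-35142\right) \left(- \frac{1}{2}\right) - \frac{190114336}{11349 \left(\sqrt{119} - 2322\right)} = 17571 - \frac{190114336}{11349 \left(-2322 + \sqrt{119}\right)}$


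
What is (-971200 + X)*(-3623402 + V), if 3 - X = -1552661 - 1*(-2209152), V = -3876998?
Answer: 12208311075200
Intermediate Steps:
X = -656488 (X = 3 - (-1552661 - 1*(-2209152)) = 3 - (-1552661 + 2209152) = 3 - 1*656491 = 3 - 656491 = -656488)
(-971200 + X)*(-3623402 + V) = (-971200 - 656488)*(-3623402 - 3876998) = -1627688*(-7500400) = 12208311075200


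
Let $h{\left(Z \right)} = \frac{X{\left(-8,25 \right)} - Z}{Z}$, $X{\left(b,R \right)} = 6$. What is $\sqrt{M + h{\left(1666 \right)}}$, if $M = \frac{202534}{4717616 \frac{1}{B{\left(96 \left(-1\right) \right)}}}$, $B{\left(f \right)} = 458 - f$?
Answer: $\frac{\sqrt{112216823140151109}}{70174538} \approx 4.7736$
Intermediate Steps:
$h{\left(Z \right)} = \frac{6 - Z}{Z}$
$M = \frac{28050959}{1179404}$ ($M = \frac{202534}{4717616 \frac{1}{458 - 96 \left(-1\right)}} = \frac{202534}{4717616 \frac{1}{458 - -96}} = \frac{202534}{4717616 \frac{1}{458 + 96}} = \frac{202534}{4717616 \cdot \frac{1}{554}} = \frac{202534}{\frac{2358808}{277}} = 202534 \cdot \frac{277}{2358808} = \frac{28050959}{1179404} \approx 23.784$)
$\sqrt{M + h{\left(1666 \right)}} = \sqrt{\frac{28050959}{1179404} + \frac{6 - 1666}{1666}} = \sqrt{\frac{28050959}{1179404} + \frac{1}{1666} \left(-1660\right)} = \sqrt{\frac{28050959}{1179404} - \frac{830}{833}} = \sqrt{\frac{22387543527}{982443532}} = \frac{\sqrt{112216823140151109}}{70174538}$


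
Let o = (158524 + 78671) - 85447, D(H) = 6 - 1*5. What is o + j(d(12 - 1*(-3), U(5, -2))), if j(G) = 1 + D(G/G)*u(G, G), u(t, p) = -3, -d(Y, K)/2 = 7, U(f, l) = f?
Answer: 151746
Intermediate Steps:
d(Y, K) = -14 (d(Y, K) = -2*7 = -14)
D(H) = 1 (D(H) = 6 - 5 = 1)
o = 151748 (o = 237195 - 85447 = 151748)
j(G) = -2 (j(G) = 1 + 1*(-3) = 1 - 3 = -2)
o + j(d(12 - 1*(-3), U(5, -2))) = 151748 - 2 = 151746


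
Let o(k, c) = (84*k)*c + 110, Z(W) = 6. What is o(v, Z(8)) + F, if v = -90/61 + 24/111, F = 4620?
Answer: 9243242/2257 ≈ 4095.4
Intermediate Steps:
v = -2842/2257 (v = -90*1/61 + 24*(1/111) = -90/61 + 8/37 = -2842/2257 ≈ -1.2592)
o(k, c) = 110 + 84*c*k (o(k, c) = 84*c*k + 110 = 110 + 84*c*k)
o(v, Z(8)) + F = (110 + 84*6*(-2842/2257)) + 4620 = (110 - 1432368/2257) + 4620 = -1184098/2257 + 4620 = 9243242/2257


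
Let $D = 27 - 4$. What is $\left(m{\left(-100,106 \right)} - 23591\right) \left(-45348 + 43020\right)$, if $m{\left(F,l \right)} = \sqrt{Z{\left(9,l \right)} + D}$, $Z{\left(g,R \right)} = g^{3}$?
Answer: $54919848 - 9312 \sqrt{47} \approx 5.4856 \cdot 10^{7}$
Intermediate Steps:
$D = 23$ ($D = 27 - 4 = 23$)
$m{\left(F,l \right)} = 4 \sqrt{47}$ ($m{\left(F,l \right)} = \sqrt{9^{3} + 23} = \sqrt{729 + 23} = \sqrt{752} = 4 \sqrt{47}$)
$\left(m{\left(-100,106 \right)} - 23591\right) \left(-45348 + 43020\right) = \left(4 \sqrt{47} - 23591\right) \left(-45348 + 43020\right) = \left(-23591 + 4 \sqrt{47}\right) \left(-2328\right) = 54919848 - 9312 \sqrt{47}$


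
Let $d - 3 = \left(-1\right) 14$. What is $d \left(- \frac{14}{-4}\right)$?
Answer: $- \frac{77}{2} \approx -38.5$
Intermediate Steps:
$d = -11$ ($d = 3 - 14 = -11$)
$d \left(- \frac{14}{-4}\right) = - 11 \left(- \frac{14}{-4}\right) = - 11 \left(\left(-14\right) \left(- \frac{1}{4}\right)\right) = \left(-11\right) \frac{7}{2} = - \frac{77}{2}$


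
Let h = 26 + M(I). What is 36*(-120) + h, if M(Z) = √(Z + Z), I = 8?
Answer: -4290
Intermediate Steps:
M(Z) = √2*√Z (M(Z) = √(2*Z) = √2*√Z)
h = 30 (h = 26 + √2*√8 = 26 + √2*(2*√2) = 26 + 4 = 30)
36*(-120) + h = 36*(-120) + 30 = -4320 + 30 = -4290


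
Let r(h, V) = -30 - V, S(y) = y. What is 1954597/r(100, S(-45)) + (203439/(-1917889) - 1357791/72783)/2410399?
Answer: 4298413151461340099357/32986951927057815 ≈ 1.3031e+5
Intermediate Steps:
1954597/r(100, S(-45)) + (203439/(-1917889) - 1357791/72783)/2410399 = 1954597/(-30 - 1*(-45)) + (203439/(-1917889) - 1357791/72783)/2410399 = 1954597/(-30 + 45) + (203439*(-1/1917889) - 1357791*1/72783)*(1/2410399) = 1954597/15 + (-11967/112817 - 452597/24261)*(1/2410399) = 1954597*(1/15) - 51350967136/2737053237*1/2410399 = 1954597/15 - 51350967136/6597390385411563 = 4298413151461340099357/32986951927057815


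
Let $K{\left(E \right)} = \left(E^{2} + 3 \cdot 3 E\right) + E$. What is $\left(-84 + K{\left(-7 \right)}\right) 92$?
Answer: $-9660$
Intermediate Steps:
$K{\left(E \right)} = E^{2} + 10 E$ ($K{\left(E \right)} = \left(E^{2} + 9 E\right) + E = E^{2} + 10 E$)
$\left(-84 + K{\left(-7 \right)}\right) 92 = \left(-84 - 7 \left(10 - 7\right)\right) 92 = \left(-84 - 21\right) 92 = \left(-105\right) 92 = -9660$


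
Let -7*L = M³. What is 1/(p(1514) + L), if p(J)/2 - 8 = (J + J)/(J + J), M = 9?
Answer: -7/603 ≈ -0.011609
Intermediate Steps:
p(J) = 18 (p(J) = 16 + 2*((J + J)/(J + J)) = 16 + 2*((2*J)/((2*J))) = 16 + 2*((2*J)*(1/(2*J))) = 16 + 2*1 = 16 + 2 = 18)
L = -729/7 (L = -⅐*9³ = -⅐*729 = -729/7 ≈ -104.14)
1/(p(1514) + L) = 1/(18 - 729/7) = 1/(-603/7) = -7/603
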